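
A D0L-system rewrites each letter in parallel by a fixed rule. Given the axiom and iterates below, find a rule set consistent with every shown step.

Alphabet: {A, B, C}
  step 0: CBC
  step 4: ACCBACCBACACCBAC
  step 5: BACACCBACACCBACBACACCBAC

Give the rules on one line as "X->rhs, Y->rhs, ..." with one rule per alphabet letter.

  step 4 ⇒ step 5: ACCBACCBACACCBAC ⇒ B·AC·AC·C·B·AC·AC·C·B·AC·B·AC·AC·C·B·AC
    A ↦ B
    B ↦ C
    C ↦ AC

A->B, B->C, C->AC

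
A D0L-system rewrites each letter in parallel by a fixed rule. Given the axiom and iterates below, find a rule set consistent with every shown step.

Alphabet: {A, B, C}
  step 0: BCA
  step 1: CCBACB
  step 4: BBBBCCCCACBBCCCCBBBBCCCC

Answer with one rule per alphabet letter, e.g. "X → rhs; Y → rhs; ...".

A->ACB, B->CC, C->B

  step 0 ⇒ step 1: BCA ⇒ CC·B·ACB
    A ↦ ACB
    B ↦ CC
    C ↦ B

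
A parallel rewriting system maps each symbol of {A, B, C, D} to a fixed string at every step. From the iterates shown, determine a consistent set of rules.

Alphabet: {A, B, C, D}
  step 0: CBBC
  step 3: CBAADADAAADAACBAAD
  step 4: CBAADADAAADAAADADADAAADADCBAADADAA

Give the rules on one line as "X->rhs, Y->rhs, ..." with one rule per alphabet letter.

  step 3 ⇒ step 4: CBAADADAAADAACBAAD ⇒ CB·A·AD·AD·AA·AD·AA·AD·AD·AD·AA·AD·AD·CB·A·AD·AD·AA
    A ↦ AD
    B ↦ A
    C ↦ CB
    D ↦ AA

A->AD, B->A, C->CB, D->AA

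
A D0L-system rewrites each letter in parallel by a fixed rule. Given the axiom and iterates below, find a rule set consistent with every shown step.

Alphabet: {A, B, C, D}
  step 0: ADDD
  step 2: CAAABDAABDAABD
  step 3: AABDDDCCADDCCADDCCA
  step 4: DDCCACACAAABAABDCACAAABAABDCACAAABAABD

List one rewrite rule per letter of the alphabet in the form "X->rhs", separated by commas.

A->D, B->C, C->AAB, D->CA

  step 3 ⇒ step 4: AABDDDCCADDCCADDCCA ⇒ D·D·C·CA·CA·CA·AAB·AAB·D·CA·CA·AAB·AAB·D·CA·CA·AAB·AAB·D
    A ↦ D
    B ↦ C
    C ↦ AAB
    D ↦ CA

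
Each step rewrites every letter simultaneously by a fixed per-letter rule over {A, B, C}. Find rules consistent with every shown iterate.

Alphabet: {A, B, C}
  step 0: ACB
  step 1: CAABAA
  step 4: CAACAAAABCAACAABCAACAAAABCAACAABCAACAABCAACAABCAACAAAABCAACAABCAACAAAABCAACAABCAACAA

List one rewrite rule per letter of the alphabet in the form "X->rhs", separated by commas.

  step 0 ⇒ step 1: ACB ⇒ CAA·B·AA
    A ↦ CAA
    B ↦ AA
    C ↦ B

A->CAA, B->AA, C->B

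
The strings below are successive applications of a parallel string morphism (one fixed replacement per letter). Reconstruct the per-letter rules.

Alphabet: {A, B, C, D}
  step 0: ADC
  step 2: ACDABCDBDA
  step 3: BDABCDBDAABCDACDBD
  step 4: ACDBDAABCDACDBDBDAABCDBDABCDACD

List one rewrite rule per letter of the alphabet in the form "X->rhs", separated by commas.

A->BD, B->A, C->AB, D->CD

  step 3 ⇒ step 4: BDABCDBDAABCDACDBD ⇒ A·CD·BD·A·AB·CD·A·CD·BD·BD·A·AB·CD·BD·AB·CD·A·CD
    A ↦ BD
    B ↦ A
    C ↦ AB
    D ↦ CD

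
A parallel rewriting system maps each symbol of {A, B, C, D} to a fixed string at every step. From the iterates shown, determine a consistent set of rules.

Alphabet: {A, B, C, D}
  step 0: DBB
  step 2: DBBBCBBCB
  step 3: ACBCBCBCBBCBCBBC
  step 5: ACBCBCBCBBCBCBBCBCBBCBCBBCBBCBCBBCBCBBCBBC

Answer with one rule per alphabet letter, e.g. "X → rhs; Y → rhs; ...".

A->DB, B->BC, C->B, D->AC

  step 2 ⇒ step 3: DBBBCBBCB ⇒ AC·BC·BC·BC·B·BC·BC·B·BC
    B ↦ BC
    C ↦ B
    D ↦ AC
    A ↦ DB  (constrained at step 3)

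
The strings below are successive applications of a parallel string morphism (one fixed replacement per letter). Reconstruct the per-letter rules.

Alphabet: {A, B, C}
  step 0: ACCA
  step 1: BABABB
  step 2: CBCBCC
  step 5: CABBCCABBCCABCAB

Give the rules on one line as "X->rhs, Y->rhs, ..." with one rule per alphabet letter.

  step 1 ⇒ step 2: BABABB ⇒ C·B·C·B·C·C
    A ↦ B
    B ↦ C
  step 0 ⇒ step 1: ACCA ⇒ B·AB·AB·B
    C ↦ AB

A->B, B->C, C->AB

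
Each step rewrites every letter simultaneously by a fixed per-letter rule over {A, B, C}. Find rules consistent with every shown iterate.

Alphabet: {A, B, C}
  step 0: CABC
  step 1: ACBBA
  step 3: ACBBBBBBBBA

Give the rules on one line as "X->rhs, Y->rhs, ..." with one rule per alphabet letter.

  step 0 ⇒ step 1: CABC ⇒ A·C·BB·A
    A ↦ C
    B ↦ BB
    C ↦ A

A->C, B->BB, C->A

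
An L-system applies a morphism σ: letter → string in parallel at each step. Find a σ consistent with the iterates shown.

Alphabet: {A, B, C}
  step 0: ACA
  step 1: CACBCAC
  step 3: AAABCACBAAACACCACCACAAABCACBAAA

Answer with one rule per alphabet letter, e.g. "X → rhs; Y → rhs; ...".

A->CAC, B->AAA, C->B

  step 0 ⇒ step 1: ACA ⇒ CAC·B·CAC
    A ↦ CAC
    C ↦ B
    B ↦ AAA  (constrained at step 1)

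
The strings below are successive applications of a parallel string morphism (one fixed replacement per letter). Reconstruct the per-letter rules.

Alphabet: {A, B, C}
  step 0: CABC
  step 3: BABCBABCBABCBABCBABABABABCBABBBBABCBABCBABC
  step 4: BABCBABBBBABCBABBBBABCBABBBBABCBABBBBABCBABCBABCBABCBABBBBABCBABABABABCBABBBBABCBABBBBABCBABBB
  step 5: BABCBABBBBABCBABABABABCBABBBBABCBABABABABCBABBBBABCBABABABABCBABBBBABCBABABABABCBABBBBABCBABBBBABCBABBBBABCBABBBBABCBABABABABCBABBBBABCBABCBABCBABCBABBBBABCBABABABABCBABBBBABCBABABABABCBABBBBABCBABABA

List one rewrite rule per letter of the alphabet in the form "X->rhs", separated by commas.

A->BC, B->BA, C->BBB

  step 4 ⇒ step 5: BABCBABBBBABCBABBBBABCBABBBBABCBABBBBABCBABCBABCBABCBABBBBABCBABABABABCBABBBBABCBABBBBABCBABBB ⇒ BA·BC·BA·BBB·BA·BC·BA·BA·BA·BA·BC·BA·BBB·BA·BC·BA·BA·BA·BA·BC·BA·BBB·BA·BC·BA·BA·BA·BA·BC·BA·BBB·BA·BC·BA·BA·BA·BA·BC·BA·BBB·BA·BC·BA·BBB·BA·BC·BA·BBB·BA·BC·BA·BBB·BA·BC·BA·BA·BA·BA·BC·BA·BBB·BA·BC·BA·BC·BA·BC·BA·BC·BA·BBB·BA·BC·BA·BA·BA·BA·BC·BA·BBB·BA·BC·BA·BA·BA·BA·BC·BA·BBB·BA·BC·BA·BA·BA
    A ↦ BC
    B ↦ BA
    C ↦ BBB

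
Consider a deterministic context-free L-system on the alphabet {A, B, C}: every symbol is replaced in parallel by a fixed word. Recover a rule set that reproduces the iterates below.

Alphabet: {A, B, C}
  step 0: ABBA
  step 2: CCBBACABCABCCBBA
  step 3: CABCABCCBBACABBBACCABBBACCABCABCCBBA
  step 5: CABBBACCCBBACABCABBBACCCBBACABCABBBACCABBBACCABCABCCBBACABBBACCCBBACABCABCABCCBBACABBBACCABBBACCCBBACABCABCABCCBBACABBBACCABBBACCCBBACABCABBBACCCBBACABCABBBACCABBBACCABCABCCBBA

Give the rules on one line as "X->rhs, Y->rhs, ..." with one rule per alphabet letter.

A->BBA, B->C, C->CAB

  step 2 ⇒ step 3: CCBBACABCABCCBBA ⇒ CAB·CAB·C·C·BBA·CAB·BBA·C·CAB·BBA·C·CAB·CAB·C·C·BBA
    A ↦ BBA
    B ↦ C
    C ↦ CAB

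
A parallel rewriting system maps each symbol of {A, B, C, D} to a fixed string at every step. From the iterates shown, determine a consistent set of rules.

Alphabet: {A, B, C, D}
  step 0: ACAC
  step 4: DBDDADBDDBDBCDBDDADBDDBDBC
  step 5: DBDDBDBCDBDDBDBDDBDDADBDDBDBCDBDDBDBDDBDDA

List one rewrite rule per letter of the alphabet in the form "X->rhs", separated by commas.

  step 4 ⇒ step 5: DBDDADBDDBDBCDBDDADBDDBDBC ⇒ DB·D·DB·DB·C·DB·D·DB·DB·D·DB·D·DA·DB·D·DB·DB·C·DB·D·DB·DB·D·DB·D·DA
    A ↦ C
    B ↦ D
    C ↦ DA
    D ↦ DB

A->C, B->D, C->DA, D->DB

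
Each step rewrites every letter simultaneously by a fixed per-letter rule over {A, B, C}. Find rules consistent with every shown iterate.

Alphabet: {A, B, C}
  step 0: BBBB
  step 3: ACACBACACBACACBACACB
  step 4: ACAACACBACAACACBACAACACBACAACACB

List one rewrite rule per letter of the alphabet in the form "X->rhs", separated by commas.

A->AC, B->CB, C->A

  step 3 ⇒ step 4: ACACBACACBACACBACACB ⇒ AC·A·AC·A·CB·AC·A·AC·A·CB·AC·A·AC·A·CB·AC·A·AC·A·CB
    A ↦ AC
    B ↦ CB
    C ↦ A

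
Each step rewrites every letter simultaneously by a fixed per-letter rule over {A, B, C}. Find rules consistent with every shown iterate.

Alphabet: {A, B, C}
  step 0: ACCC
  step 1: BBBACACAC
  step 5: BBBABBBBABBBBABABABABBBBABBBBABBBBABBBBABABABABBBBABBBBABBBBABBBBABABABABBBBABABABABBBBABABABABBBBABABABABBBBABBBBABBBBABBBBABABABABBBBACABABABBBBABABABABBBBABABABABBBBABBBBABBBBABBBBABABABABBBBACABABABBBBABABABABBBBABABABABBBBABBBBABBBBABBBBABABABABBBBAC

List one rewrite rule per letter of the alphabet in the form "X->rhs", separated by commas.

  step 0 ⇒ step 1: ACCC ⇒ BBB·AC·AC·AC
    A ↦ BBB
    C ↦ AC
    B ↦ AB  (constrained at step 1)

A->BBB, B->AB, C->AC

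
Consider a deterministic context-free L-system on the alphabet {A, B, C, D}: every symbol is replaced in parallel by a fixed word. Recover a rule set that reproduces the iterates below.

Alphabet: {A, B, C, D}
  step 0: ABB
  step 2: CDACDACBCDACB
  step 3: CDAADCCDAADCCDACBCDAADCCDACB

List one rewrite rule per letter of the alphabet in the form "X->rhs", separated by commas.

A->C, B->CB, C->CDA, D->AD

  step 2 ⇒ step 3: CDACDACBCDACB ⇒ CDA·AD·C·CDA·AD·C·CDA·CB·CDA·AD·C·CDA·CB
    A ↦ C
    B ↦ CB
    C ↦ CDA
    D ↦ AD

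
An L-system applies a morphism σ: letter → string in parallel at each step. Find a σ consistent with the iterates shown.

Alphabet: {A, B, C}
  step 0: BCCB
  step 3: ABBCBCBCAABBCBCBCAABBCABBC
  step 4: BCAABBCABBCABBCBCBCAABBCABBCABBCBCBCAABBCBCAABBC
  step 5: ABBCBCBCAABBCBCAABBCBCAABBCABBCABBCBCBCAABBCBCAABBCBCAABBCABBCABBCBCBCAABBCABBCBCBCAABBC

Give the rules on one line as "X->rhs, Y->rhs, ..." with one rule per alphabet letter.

  step 4 ⇒ step 5: BCAABBCABBCABBCBCBCAABBCABBCABBCBCBCAABBCBCAABBC ⇒ A·BBC·BC·BC·A·A·BBC·BC·A·A·BBC·BC·A·A·BBC·A·BBC·A·BBC·BC·BC·A·A·BBC·BC·A·A·BBC·BC·A·A·BBC·A·BBC·A·BBC·BC·BC·A·A·BBC·A·BBC·BC·BC·A·A·BBC
    A ↦ BC
    B ↦ A
    C ↦ BBC

A->BC, B->A, C->BBC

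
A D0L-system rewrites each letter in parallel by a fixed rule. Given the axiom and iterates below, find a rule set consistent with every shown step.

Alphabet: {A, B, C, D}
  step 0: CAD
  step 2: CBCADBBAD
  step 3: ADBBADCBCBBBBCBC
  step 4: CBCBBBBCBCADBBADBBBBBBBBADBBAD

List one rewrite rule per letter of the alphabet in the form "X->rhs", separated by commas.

A->CB, B->BB, C->AD, D->C

  step 3 ⇒ step 4: ADBBADCBCBBBBCBC ⇒ CB·C·BB·BB·CB·C·AD·BB·AD·BB·BB·BB·BB·AD·BB·AD
    A ↦ CB
    B ↦ BB
    C ↦ AD
    D ↦ C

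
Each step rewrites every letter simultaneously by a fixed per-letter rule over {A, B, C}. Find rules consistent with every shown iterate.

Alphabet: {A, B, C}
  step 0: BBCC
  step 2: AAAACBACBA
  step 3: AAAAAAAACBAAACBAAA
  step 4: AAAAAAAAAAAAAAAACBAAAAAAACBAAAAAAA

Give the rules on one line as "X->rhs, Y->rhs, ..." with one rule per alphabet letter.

A->AA, B->A, C->CB

  step 3 ⇒ step 4: AAAAAAAACBAAACBAAA ⇒ AA·AA·AA·AA·AA·AA·AA·AA·CB·A·AA·AA·AA·CB·A·AA·AA·AA
    A ↦ AA
    B ↦ A
    C ↦ CB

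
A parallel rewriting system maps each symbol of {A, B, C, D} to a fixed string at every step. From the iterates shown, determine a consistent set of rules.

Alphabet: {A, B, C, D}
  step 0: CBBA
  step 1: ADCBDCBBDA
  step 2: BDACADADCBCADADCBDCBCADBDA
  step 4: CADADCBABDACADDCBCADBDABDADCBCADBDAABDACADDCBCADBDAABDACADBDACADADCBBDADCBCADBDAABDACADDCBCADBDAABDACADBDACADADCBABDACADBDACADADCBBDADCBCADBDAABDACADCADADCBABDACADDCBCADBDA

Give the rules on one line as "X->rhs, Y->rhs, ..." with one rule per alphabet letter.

A->BDA, B->DCB, C->A, D->CAD

  step 1 ⇒ step 2: ADCBDCBBDA ⇒ BDA·CAD·A·DCB·CAD·A·DCB·DCB·CAD·BDA
    A ↦ BDA
    B ↦ DCB
    C ↦ A
    D ↦ CAD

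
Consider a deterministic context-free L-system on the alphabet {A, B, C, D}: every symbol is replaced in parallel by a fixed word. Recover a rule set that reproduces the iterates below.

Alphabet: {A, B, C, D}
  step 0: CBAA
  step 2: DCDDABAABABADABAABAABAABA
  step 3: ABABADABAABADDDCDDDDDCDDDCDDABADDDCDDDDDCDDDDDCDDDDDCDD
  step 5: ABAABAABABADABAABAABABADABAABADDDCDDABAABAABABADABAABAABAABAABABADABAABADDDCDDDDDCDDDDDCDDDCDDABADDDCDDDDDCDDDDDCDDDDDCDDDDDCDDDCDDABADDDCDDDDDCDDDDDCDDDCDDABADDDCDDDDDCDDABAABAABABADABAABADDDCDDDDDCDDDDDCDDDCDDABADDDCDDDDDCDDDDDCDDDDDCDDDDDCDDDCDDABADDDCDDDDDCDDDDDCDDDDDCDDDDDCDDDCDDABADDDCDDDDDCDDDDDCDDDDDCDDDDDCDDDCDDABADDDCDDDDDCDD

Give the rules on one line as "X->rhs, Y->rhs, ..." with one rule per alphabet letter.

A->DD, B->DC, C->BAD, D->ABA

  step 2 ⇒ step 3: DCDDABAABABADABAABAABAABA ⇒ ABA·BAD·ABA·ABA·DD·DC·DD·DD·DC·DD·DC·DD·ABA·DD·DC·DD·DD·DC·DD·DD·DC·DD·DD·DC·DD
    A ↦ DD
    B ↦ DC
    C ↦ BAD
    D ↦ ABA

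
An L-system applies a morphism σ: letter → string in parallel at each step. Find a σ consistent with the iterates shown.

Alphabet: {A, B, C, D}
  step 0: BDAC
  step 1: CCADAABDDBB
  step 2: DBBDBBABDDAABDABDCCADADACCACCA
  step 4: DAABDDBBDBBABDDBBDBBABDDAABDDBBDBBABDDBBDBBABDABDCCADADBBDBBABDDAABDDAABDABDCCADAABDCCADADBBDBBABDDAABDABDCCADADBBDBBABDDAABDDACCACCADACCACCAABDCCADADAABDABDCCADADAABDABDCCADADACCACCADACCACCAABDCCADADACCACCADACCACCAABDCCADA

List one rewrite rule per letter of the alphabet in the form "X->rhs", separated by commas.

  step 1 ⇒ step 2: CCADAABDDBB ⇒ DBB·DBB·ABD·DA·ABD·ABD·CCA·DA·DA·CCA·CCA
    A ↦ ABD
    B ↦ CCA
    C ↦ DBB
    D ↦ DA

A->ABD, B->CCA, C->DBB, D->DA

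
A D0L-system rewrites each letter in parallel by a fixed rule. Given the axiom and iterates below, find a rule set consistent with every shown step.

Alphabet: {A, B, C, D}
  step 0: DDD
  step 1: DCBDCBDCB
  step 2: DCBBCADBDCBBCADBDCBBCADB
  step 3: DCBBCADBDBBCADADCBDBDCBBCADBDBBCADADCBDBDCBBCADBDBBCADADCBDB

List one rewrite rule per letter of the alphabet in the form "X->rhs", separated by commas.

A->DA, B->DB, C->BCA, D->DCB

  step 2 ⇒ step 3: DCBBCADBDCBBCADBDCBBCADB ⇒ DCB·BCA·DB·DB·BCA·DA·DCB·DB·DCB·BCA·DB·DB·BCA·DA·DCB·DB·DCB·BCA·DB·DB·BCA·DA·DCB·DB
    A ↦ DA
    B ↦ DB
    C ↦ BCA
    D ↦ DCB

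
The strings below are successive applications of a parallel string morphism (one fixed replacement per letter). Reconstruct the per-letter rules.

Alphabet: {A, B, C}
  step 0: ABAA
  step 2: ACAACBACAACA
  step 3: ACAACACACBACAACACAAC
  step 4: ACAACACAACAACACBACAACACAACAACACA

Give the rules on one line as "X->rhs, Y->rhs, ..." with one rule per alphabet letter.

A->AC, B->CB, C->A

  step 3 ⇒ step 4: ACAACACACBACAACACAAC ⇒ AC·A·AC·AC·A·AC·A·AC·A·CB·AC·A·AC·AC·A·AC·A·AC·AC·A
    A ↦ AC
    B ↦ CB
    C ↦ A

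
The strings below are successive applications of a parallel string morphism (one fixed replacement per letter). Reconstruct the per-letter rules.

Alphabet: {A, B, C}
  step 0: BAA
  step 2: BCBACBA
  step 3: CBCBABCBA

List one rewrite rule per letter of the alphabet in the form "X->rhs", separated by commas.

  step 2 ⇒ step 3: BCBACBA ⇒ C·B·C·BA·B·C·BA
    A ↦ BA
    B ↦ C
    C ↦ B

A->BA, B->C, C->B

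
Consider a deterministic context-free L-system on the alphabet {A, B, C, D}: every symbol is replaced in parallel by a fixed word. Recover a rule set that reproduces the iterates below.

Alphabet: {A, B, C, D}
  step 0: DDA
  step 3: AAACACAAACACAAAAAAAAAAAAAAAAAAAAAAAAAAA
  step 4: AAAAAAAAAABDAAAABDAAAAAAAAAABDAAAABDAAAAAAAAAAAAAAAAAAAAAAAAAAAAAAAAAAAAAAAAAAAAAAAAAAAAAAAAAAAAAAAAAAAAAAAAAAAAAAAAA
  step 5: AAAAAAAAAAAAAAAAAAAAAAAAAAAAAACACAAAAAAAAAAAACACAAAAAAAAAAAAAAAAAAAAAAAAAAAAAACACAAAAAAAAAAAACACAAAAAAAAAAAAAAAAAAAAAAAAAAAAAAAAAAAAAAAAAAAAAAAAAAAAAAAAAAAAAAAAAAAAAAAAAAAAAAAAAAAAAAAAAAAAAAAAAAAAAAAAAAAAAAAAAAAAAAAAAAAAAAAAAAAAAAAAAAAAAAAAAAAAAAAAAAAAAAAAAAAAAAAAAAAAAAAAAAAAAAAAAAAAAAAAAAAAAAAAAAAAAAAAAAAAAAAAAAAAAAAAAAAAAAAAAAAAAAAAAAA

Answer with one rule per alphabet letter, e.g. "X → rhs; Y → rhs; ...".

A->AAA, B->CA, C->ABD, D->C

  step 4 ⇒ step 5: AAAAAAAAAABDAAAABDAAAAAAAAAABDAAAABDAAAAAAAAAAAAAAAAAAAAAAAAAAAAAAAAAAAAAAAAAAAAAAAAAAAAAAAAAAAAAAAAAAAAAAAAAAAAAAAAA ⇒ AAA·AAA·AAA·AAA·AAA·AAA·AAA·AAA·AAA·AAA·CA·C·AAA·AAA·AAA·AAA·CA·C·AAA·AAA·AAA·AAA·AAA·AAA·AAA·AAA·AAA·AAA·CA·C·AAA·AAA·AAA·AAA·CA·C·AAA·AAA·AAA·AAA·AAA·AAA·AAA·AAA·AAA·AAA·AAA·AAA·AAA·AAA·AAA·AAA·AAA·AAA·AAA·AAA·AAA·AAA·AAA·AAA·AAA·AAA·AAA·AAA·AAA·AAA·AAA·AAA·AAA·AAA·AAA·AAA·AAA·AAA·AAA·AAA·AAA·AAA·AAA·AAA·AAA·AAA·AAA·AAA·AAA·AAA·AAA·AAA·AAA·AAA·AAA·AAA·AAA·AAA·AAA·AAA·AAA·AAA·AAA·AAA·AAA·AAA·AAA·AAA·AAA·AAA·AAA·AAA·AAA·AAA·AAA·AAA·AAA·AAA·AAA·AAA·AAA
    A ↦ AAA
    B ↦ CA
    D ↦ C
  step 3 ⇒ step 4: AAACACAAACACAAAAAAAAAAAAAAAAAAAAAAAAAAA ⇒ AAA·AAA·AAA·ABD·AAA·ABD·AAA·AAA·AAA·ABD·AAA·ABD·AAA·AAA·AAA·AAA·AAA·AAA·AAA·AAA·AAA·AAA·AAA·AAA·AAA·AAA·AAA·AAA·AAA·AAA·AAA·AAA·AAA·AAA·AAA·AAA·AAA·AAA·AAA
    C ↦ ABD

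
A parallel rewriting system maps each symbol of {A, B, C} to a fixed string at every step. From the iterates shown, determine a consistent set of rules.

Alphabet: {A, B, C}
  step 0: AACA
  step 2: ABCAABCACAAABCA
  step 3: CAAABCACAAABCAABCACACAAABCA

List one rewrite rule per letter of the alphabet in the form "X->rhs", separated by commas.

A->CA, B->A, C->AB

  step 2 ⇒ step 3: ABCAABCACAAABCA ⇒ CA·A·AB·CA·CA·A·AB·CA·AB·CA·CA·CA·A·AB·CA
    A ↦ CA
    B ↦ A
    C ↦ AB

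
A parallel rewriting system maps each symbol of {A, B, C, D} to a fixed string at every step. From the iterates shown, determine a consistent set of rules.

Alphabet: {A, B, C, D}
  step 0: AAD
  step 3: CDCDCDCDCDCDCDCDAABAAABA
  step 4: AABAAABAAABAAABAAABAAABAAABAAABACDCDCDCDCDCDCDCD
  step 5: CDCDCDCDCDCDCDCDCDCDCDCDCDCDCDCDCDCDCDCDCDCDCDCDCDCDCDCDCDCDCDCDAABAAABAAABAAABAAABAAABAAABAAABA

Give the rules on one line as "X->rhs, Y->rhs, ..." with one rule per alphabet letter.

A->CD, B->CD, C->AA, D->BA

  step 4 ⇒ step 5: AABAAABAAABAAABAAABAAABAAABAAABACDCDCDCDCDCDCDCD ⇒ CD·CD·CD·CD·CD·CD·CD·CD·CD·CD·CD·CD·CD·CD·CD·CD·CD·CD·CD·CD·CD·CD·CD·CD·CD·CD·CD·CD·CD·CD·CD·CD·AA·BA·AA·BA·AA·BA·AA·BA·AA·BA·AA·BA·AA·BA·AA·BA
    A ↦ CD
    B ↦ CD
    C ↦ AA
    D ↦ BA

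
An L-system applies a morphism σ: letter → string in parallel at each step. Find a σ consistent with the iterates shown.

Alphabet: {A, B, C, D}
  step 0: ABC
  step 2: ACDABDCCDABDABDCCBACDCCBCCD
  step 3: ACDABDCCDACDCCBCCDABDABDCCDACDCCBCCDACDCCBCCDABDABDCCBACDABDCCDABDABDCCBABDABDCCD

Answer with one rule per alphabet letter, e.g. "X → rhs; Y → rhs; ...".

A->ACD, B->CCB, C->ABD, D->CCD

  step 2 ⇒ step 3: ACDABDCCDABDABDCCBACDCCBCCD ⇒ ACD·ABD·CCD·ACD·CCB·CCD·ABD·ABD·CCD·ACD·CCB·CCD·ACD·CCB·CCD·ABD·ABD·CCB·ACD·ABD·CCD·ABD·ABD·CCB·ABD·ABD·CCD
    A ↦ ACD
    B ↦ CCB
    C ↦ ABD
    D ↦ CCD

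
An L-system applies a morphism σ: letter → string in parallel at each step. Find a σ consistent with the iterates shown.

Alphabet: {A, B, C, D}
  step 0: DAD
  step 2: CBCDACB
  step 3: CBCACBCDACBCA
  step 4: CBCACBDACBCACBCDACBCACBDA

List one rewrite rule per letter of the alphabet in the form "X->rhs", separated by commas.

A->DA, B->CA, C->CB, D->C

  step 3 ⇒ step 4: CBCACBCDACBCA ⇒ CB·CA·CB·DA·CB·CA·CB·C·DA·CB·CA·CB·DA
    A ↦ DA
    B ↦ CA
    C ↦ CB
    D ↦ C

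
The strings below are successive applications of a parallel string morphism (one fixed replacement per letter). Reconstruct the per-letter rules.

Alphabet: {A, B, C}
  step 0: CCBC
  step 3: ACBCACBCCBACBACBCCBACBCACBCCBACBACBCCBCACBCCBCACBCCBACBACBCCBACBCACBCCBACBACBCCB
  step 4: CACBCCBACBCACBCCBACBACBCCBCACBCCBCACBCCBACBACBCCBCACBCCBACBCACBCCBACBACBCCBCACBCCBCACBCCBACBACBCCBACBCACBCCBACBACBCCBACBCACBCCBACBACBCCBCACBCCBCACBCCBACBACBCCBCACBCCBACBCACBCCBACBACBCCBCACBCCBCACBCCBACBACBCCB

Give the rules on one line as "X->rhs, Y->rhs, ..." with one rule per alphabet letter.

  step 3 ⇒ step 4: ACBCACBCCBACBACBCCBACBCACBCCBACBACBCCBCACBCCBCACBCCBACBACBCCBACBCACBCCBACBACBCCB ⇒ C·ACB·CCB·ACB·C·ACB·CCB·ACB·ACB·CCB·C·ACB·CCB·C·ACB·CCB·ACB·ACB·CCB·C·ACB·CCB·ACB·C·ACB·CCB·ACB·ACB·CCB·C·ACB·CCB·C·ACB·CCB·ACB·ACB·CCB·ACB·C·ACB·CCB·ACB·ACB·CCB·ACB·C·ACB·CCB·ACB·ACB·CCB·C·ACB·CCB·C·ACB·CCB·ACB·ACB·CCB·C·ACB·CCB·ACB·C·ACB·CCB·ACB·ACB·CCB·C·ACB·CCB·C·ACB·CCB·ACB·ACB·CCB
    A ↦ C
    B ↦ CCB
    C ↦ ACB

A->C, B->CCB, C->ACB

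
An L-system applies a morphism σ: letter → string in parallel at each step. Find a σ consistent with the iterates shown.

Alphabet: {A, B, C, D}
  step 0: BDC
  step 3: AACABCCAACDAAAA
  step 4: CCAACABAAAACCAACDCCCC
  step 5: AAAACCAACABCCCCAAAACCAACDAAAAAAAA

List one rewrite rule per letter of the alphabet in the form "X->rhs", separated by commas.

A->C, B->AB, C->AA, D->CD

  step 4 ⇒ step 5: CCAACABAAAACCAACDCCCC ⇒ AA·AA·C·C·AA·C·AB·C·C·C·C·AA·AA·C·C·AA·CD·AA·AA·AA·AA
    A ↦ C
    B ↦ AB
    C ↦ AA
    D ↦ CD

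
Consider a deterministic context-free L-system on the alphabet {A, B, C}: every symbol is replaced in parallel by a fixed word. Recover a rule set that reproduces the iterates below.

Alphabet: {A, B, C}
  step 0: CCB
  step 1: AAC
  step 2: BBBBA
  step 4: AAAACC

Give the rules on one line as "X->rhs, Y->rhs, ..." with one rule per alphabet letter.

  step 1 ⇒ step 2: AAC ⇒ BB·BB·A
    A ↦ BB
    C ↦ A
  step 0 ⇒ step 1: CCB ⇒ A·A·C
    B ↦ C

A->BB, B->C, C->A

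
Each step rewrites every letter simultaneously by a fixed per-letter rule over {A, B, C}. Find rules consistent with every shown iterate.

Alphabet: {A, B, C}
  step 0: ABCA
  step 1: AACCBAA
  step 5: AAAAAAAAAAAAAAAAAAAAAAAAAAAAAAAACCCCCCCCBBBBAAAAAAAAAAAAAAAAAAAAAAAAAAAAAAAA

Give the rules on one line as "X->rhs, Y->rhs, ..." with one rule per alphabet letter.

  step 0 ⇒ step 1: ABCA ⇒ AA·CC·B·AA
    A ↦ AA
    B ↦ CC
    C ↦ B

A->AA, B->CC, C->B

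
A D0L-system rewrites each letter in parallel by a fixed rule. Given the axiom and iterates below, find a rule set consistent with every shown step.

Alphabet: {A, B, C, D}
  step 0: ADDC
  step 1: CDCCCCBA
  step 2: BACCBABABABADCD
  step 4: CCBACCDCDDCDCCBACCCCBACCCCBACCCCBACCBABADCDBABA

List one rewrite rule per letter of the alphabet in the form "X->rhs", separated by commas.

  step 1 ⇒ step 2: CDCCCCBA ⇒ BA·CC·BA·BA·BA·BA·D·CD
    A ↦ CD
    B ↦ D
    C ↦ BA
    D ↦ CC

A->CD, B->D, C->BA, D->CC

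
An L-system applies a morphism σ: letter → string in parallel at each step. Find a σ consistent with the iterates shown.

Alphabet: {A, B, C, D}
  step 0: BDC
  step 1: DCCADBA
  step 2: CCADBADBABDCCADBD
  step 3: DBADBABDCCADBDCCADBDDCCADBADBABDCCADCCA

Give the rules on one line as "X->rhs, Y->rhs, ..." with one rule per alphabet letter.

A->BD, B->D, C->DBA, D->CCA

  step 2 ⇒ step 3: CCADBADBABDCCADBD ⇒ DBA·DBA·BD·CCA·D·BD·CCA·D·BD·D·CCA·DBA·DBA·BD·CCA·D·CCA
    A ↦ BD
    B ↦ D
    C ↦ DBA
    D ↦ CCA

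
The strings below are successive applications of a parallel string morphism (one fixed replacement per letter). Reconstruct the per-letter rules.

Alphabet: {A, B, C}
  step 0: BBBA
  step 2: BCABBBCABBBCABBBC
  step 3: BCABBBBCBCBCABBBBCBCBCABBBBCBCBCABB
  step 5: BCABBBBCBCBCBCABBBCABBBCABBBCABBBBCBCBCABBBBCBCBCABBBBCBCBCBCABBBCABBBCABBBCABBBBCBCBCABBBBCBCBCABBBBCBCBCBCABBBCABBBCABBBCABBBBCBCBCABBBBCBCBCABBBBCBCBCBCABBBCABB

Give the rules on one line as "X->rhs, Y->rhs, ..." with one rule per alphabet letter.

A->B, B->BC, C->ABB

  step 2 ⇒ step 3: BCABBBCABBBCABBBC ⇒ BC·ABB·B·BC·BC·BC·ABB·B·BC·BC·BC·ABB·B·BC·BC·BC·ABB
    A ↦ B
    B ↦ BC
    C ↦ ABB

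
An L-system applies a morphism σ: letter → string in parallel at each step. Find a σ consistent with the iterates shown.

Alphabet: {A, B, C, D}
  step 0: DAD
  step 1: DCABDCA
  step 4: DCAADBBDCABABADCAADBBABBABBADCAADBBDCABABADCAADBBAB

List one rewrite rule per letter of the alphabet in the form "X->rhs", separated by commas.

A->B, B->BA, C->AD, D->DCA

  step 0 ⇒ step 1: DAD ⇒ DCA·B·DCA
    A ↦ B
    D ↦ DCA
    B ↦ BA  (constrained at step 1)
    C ↦ AD  (constrained at step 1)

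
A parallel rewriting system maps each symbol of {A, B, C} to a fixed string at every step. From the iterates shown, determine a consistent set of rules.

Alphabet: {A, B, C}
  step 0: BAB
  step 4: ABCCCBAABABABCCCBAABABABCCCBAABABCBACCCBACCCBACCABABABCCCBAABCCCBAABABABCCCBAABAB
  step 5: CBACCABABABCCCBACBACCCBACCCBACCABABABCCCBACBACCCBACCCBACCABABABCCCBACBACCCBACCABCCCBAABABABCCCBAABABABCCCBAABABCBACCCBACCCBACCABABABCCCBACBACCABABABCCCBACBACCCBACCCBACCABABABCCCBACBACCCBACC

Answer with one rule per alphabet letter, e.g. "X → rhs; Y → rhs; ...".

  step 4 ⇒ step 5: ABCCCBAABABABCCCBAABABABCCCBAABABCBACCCBACCCBACCABABABCCCBAABCCCBAABABABCCCBAABAB ⇒ CBA·CC·AB·AB·AB·CC·CBA·CBA·CC·CBA·CC·CBA·CC·AB·AB·AB·CC·CBA·CBA·CC·CBA·CC·CBA·CC·AB·AB·AB·CC·CBA·CBA·CC·CBA·CC·AB·CC·CBA·AB·AB·AB·CC·CBA·AB·AB·AB·CC·CBA·AB·AB·CBA·CC·CBA·CC·CBA·CC·AB·AB·AB·CC·CBA·CBA·CC·AB·AB·AB·CC·CBA·CBA·CC·CBA·CC·CBA·CC·AB·AB·AB·CC·CBA·CBA·CC·CBA·CC
    A ↦ CBA
    B ↦ CC
    C ↦ AB

A->CBA, B->CC, C->AB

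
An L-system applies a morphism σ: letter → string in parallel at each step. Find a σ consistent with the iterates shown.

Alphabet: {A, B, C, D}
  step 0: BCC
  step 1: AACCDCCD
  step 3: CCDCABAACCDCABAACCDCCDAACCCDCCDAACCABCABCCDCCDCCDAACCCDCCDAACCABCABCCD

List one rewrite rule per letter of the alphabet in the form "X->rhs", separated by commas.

  step 0 ⇒ step 1: BCC ⇒ AA·CCD·CCD
    B ↦ AA
    C ↦ CCD
    A ↦ CAB  (constrained at step 1)
    D ↦ AAC  (constrained at step 1)

A->CAB, B->AA, C->CCD, D->AAC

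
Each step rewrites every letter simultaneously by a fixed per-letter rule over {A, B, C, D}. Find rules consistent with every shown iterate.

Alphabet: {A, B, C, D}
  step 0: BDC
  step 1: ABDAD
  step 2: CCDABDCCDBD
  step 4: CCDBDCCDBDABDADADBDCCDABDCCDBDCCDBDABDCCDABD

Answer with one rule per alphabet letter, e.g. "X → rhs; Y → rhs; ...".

A->CCD, B->A, C->AD, D->BD

  step 1 ⇒ step 2: ABDAD ⇒ CCD·A·BD·CCD·BD
    A ↦ CCD
    B ↦ A
    D ↦ BD
  step 0 ⇒ step 1: BDC ⇒ A·BD·AD
    C ↦ AD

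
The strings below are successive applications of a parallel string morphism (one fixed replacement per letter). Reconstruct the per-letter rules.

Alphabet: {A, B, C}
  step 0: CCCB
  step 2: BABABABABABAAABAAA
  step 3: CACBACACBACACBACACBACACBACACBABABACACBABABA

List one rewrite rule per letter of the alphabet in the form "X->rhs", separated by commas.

A->BA, B->CAC, C->AA

  step 2 ⇒ step 3: BABABABABABAAABAAA ⇒ CAC·BA·CAC·BA·CAC·BA·CAC·BA·CAC·BA·CAC·BA·BA·BA·CAC·BA·BA·BA
    A ↦ BA
    B ↦ CAC
    C ↦ AA  (constrained at step 0)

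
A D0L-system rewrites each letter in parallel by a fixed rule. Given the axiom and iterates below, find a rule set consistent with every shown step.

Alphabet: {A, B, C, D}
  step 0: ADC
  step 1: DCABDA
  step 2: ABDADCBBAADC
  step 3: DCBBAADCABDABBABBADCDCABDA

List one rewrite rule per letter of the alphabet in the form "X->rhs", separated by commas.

  step 2 ⇒ step 3: ABDADCBBAADC ⇒ DC·BBA·A·DC·A·BDA·BBA·BBA·DC·DC·A·BDA
    A ↦ DC
    B ↦ BBA
    C ↦ BDA
    D ↦ A

A->DC, B->BBA, C->BDA, D->A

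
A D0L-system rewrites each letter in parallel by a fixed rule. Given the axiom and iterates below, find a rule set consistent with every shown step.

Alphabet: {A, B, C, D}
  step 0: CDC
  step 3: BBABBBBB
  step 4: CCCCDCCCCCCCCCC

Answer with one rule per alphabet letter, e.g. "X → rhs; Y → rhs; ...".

  step 3 ⇒ step 4: BBABBBBB ⇒ CC·CC·D·CC·CC·CC·CC·CC
    A ↦ D
    B ↦ CC
    C ↦ B  (constrained at step 0)
    D ↦ AB  (constrained at step 0)

A->D, B->CC, C->B, D->AB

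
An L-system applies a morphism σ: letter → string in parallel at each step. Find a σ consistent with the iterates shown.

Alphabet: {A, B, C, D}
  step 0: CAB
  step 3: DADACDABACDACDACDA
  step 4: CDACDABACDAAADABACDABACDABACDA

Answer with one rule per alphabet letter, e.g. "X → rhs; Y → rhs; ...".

  step 3 ⇒ step 4: DADACDABACDACDACDA ⇒ C·DA·C·DA·BA·C·DA·AA·DA·BA·C·DA·BA·C·DA·BA·C·DA
    A ↦ DA
    B ↦ AA
    C ↦ BA
    D ↦ C

A->DA, B->AA, C->BA, D->C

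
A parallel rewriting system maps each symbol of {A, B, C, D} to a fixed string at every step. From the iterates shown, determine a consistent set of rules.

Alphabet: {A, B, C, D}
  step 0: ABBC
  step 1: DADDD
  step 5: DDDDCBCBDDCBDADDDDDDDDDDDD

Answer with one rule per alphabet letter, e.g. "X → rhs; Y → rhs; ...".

  step 0 ⇒ step 1: ABBC ⇒ DA·D·D·D
    A ↦ DA
    B ↦ D
    C ↦ D
    D ↦ CB  (constrained at step 1)

A->DA, B->D, C->D, D->CB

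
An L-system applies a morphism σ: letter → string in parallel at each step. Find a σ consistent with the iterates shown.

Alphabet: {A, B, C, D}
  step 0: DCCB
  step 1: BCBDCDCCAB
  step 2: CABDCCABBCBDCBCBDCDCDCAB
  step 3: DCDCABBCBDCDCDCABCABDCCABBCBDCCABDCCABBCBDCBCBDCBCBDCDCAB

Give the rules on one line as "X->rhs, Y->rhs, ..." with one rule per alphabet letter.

  step 2 ⇒ step 3: CABDCCABBCBDCBCBDCDCDCAB ⇒ DC·D·CAB·BCB·DC·DC·D·CAB·CAB·DC·CAB·BCB·DC·CAB·DC·CAB·BCB·DC·BCB·DC·BCB·DC·D·CAB
    A ↦ D
    B ↦ CAB
    C ↦ DC
    D ↦ BCB

A->D, B->CAB, C->DC, D->BCB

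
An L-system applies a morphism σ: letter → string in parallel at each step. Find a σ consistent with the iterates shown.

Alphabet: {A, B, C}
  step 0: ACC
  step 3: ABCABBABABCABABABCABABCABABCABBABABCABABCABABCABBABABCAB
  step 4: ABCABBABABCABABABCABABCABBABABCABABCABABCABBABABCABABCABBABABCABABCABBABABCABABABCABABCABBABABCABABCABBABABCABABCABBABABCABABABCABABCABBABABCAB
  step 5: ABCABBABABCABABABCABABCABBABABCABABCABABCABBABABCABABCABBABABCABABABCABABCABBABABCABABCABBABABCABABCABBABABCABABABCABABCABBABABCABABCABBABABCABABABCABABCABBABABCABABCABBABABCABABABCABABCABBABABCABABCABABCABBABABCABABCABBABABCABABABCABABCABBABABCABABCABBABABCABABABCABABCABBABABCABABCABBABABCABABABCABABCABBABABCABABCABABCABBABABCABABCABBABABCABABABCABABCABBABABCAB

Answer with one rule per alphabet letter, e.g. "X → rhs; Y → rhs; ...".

A->ABC, B->AB, C->BAB

  step 4 ⇒ step 5: ABCABBABABCABABABCABABCABBABABCABABCABABCABBABABCABABCABBABABCABABCABBABABCABABABCABABCABBABABCABABCABBABABCABABCABBABABCABABABCABABCABBABABCAB ⇒ ABC·AB·BAB·ABC·AB·AB·ABC·AB·ABC·AB·BAB·ABC·AB·ABC·AB·ABC·AB·BAB·ABC·AB·ABC·AB·BAB·ABC·AB·AB·ABC·AB·ABC·AB·BAB·ABC·AB·ABC·AB·BAB·ABC·AB·ABC·AB·BAB·ABC·AB·AB·ABC·AB·ABC·AB·BAB·ABC·AB·ABC·AB·BAB·ABC·AB·AB·ABC·AB·ABC·AB·BAB·ABC·AB·ABC·AB·BAB·ABC·AB·AB·ABC·AB·ABC·AB·BAB·ABC·AB·ABC·AB·ABC·AB·BAB·ABC·AB·ABC·AB·BAB·ABC·AB·AB·ABC·AB·ABC·AB·BAB·ABC·AB·ABC·AB·BAB·ABC·AB·AB·ABC·AB·ABC·AB·BAB·ABC·AB·ABC·AB·BAB·ABC·AB·AB·ABC·AB·ABC·AB·BAB·ABC·AB·ABC·AB·ABC·AB·BAB·ABC·AB·ABC·AB·BAB·ABC·AB·AB·ABC·AB·ABC·AB·BAB·ABC·AB
    A ↦ ABC
    B ↦ AB
    C ↦ BAB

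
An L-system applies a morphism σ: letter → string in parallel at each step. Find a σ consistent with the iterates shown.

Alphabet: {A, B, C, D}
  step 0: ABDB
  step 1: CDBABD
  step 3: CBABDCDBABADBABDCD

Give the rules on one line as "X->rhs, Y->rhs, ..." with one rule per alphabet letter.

  step 0 ⇒ step 1: ABDB ⇒ C·D·BAB·D
    A ↦ C
    B ↦ D
    D ↦ BAB
    C ↦ AD  (constrained at step 1)

A->C, B->D, C->AD, D->BAB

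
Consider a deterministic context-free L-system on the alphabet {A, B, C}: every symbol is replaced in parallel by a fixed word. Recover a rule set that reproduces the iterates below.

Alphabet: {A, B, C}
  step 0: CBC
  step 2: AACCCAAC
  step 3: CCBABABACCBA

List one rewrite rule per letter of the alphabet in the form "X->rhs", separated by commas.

A->C, B->AA, C->BA

  step 2 ⇒ step 3: AACCCAAC ⇒ C·C·BA·BA·BA·C·C·BA
    A ↦ C
    C ↦ BA
    B ↦ AA  (constrained at step 0)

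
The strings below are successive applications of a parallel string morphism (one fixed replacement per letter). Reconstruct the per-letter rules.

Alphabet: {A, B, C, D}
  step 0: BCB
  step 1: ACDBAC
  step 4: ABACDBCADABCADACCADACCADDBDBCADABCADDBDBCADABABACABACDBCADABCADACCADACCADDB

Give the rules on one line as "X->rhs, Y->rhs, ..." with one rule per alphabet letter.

A->CAD, B->AC, C->DB, D->AB

  step 0 ⇒ step 1: BCB ⇒ AC·DB·AC
    B ↦ AC
    C ↦ DB
    A ↦ CAD  (constrained at step 1)
    D ↦ AB  (constrained at step 1)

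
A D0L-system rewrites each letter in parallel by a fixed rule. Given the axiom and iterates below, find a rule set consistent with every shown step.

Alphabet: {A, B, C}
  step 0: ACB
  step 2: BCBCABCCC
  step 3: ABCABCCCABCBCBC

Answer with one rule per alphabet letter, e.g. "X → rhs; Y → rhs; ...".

A->CC, B->A, C->BC

  step 2 ⇒ step 3: BCBCABCCC ⇒ A·BC·A·BC·CC·A·BC·BC·BC
    A ↦ CC
    B ↦ A
    C ↦ BC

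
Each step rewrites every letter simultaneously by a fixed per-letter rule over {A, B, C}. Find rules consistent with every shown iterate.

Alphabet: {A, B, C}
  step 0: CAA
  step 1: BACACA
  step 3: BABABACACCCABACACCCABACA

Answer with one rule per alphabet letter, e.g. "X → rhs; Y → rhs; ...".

  step 0 ⇒ step 1: CAA ⇒ BA·CA·CA
    A ↦ CA
    C ↦ BA
    B ↦ CC  (constrained at step 1)

A->CA, B->CC, C->BA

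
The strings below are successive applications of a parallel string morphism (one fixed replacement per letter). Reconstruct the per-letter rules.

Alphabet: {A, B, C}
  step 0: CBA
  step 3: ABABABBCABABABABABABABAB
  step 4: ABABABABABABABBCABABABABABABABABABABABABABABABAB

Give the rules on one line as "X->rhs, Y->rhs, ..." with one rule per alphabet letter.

  step 3 ⇒ step 4: ABABABBCABABABABABABABAB ⇒ AB·AB·AB·AB·AB·AB·AB·BC·AB·AB·AB·AB·AB·AB·AB·AB·AB·AB·AB·AB·AB·AB·AB·AB
    A ↦ AB
    B ↦ AB
    C ↦ BC

A->AB, B->AB, C->BC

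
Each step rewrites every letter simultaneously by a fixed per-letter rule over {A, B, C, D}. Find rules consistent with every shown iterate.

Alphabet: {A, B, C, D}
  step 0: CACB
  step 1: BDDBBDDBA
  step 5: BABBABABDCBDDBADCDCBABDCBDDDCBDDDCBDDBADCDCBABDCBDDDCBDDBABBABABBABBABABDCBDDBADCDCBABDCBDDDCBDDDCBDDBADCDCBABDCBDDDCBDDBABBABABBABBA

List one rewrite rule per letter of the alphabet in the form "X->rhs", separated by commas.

A->B, B->BA, C->BDD, D->DC

  step 0 ⇒ step 1: CACB ⇒ BDD·B·BDD·BA
    A ↦ B
    B ↦ BA
    C ↦ BDD
    D ↦ DC  (constrained at step 1)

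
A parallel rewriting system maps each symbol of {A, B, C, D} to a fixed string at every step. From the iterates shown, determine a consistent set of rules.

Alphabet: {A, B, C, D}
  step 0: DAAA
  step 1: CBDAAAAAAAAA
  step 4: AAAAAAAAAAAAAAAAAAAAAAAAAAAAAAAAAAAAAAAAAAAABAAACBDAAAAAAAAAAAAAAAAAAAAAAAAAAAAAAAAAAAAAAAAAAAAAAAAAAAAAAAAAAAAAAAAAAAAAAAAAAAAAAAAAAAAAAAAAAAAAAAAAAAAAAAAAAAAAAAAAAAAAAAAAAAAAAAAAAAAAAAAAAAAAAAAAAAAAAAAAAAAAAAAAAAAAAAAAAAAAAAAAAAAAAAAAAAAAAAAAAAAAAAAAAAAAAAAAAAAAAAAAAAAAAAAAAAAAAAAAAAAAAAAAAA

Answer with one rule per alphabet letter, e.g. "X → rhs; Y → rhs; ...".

  step 0 ⇒ step 1: DAAA ⇒ CBD·AAA·AAA·AAA
    A ↦ AAA
    D ↦ CBD
    B ↦ AA  (constrained at step 1)
    C ↦ BA  (constrained at step 1)

A->AAA, B->AA, C->BA, D->CBD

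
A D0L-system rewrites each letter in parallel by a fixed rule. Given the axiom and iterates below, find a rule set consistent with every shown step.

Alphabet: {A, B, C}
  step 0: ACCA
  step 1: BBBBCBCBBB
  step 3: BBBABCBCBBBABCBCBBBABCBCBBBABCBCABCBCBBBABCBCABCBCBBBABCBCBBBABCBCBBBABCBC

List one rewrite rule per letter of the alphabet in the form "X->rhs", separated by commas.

A->BBB, B->ABC, C->BC

  step 0 ⇒ step 1: ACCA ⇒ BBB·BC·BC·BBB
    A ↦ BBB
    C ↦ BC
    B ↦ ABC  (constrained at step 1)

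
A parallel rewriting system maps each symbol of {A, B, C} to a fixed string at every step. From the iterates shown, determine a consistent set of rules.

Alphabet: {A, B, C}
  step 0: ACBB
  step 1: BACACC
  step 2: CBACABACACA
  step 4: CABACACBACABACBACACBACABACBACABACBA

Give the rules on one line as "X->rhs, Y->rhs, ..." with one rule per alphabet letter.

A->BA, B->C, C->CA

  step 1 ⇒ step 2: BACACC ⇒ C·BA·CA·BA·CA·CA
    A ↦ BA
    B ↦ C
    C ↦ CA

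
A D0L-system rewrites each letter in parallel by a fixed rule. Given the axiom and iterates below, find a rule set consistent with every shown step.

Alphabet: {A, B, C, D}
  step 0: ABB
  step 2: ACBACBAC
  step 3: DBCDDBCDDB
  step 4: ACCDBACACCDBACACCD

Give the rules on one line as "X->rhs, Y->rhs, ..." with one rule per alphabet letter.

  step 3 ⇒ step 4: DBCDDBCDDB ⇒ AC·CD·B·AC·AC·CD·B·AC·AC·CD
    B ↦ CD
    C ↦ B
    D ↦ AC
  step 2 ⇒ step 3: ACBACBAC ⇒ D·B·CD·D·B·CD·D·B
    A ↦ D

A->D, B->CD, C->B, D->AC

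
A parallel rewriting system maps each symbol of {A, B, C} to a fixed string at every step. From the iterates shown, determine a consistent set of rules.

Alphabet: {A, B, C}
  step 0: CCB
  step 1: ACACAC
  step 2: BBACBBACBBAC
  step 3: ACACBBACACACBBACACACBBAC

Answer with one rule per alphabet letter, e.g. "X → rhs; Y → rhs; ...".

  step 2 ⇒ step 3: BBACBBACBBAC ⇒ AC·AC·BB·AC·AC·AC·BB·AC·AC·AC·BB·AC
    A ↦ BB
    B ↦ AC
    C ↦ AC

A->BB, B->AC, C->AC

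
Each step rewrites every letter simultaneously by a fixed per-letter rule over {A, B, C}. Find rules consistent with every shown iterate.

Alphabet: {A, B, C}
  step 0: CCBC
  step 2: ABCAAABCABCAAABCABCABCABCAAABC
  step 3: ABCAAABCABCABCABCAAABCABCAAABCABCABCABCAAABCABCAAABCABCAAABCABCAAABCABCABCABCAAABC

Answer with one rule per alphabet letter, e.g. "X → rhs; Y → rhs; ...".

  step 2 ⇒ step 3: ABCAAABCABCAAABCABCABCABCAAABC ⇒ ABC·AA·ABC·ABC·ABC·ABC·AA·ABC·ABC·AA·ABC·ABC·ABC·ABC·AA·ABC·ABC·AA·ABC·ABC·AA·ABC·ABC·AA·ABC·ABC·ABC·ABC·AA·ABC
    A ↦ ABC
    B ↦ AA
    C ↦ ABC

A->ABC, B->AA, C->ABC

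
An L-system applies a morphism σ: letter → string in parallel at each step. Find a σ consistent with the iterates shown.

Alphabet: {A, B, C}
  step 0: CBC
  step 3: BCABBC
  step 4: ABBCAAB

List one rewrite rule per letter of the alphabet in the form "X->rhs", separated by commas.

  step 3 ⇒ step 4: BCABBC ⇒ A·B·BC·A·A·B
    A ↦ BC
    B ↦ A
    C ↦ B

A->BC, B->A, C->B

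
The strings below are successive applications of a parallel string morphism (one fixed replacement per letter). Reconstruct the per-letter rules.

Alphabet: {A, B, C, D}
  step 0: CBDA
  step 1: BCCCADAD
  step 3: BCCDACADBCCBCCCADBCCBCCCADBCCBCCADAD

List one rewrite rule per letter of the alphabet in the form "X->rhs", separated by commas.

  step 0 ⇒ step 1: CBDA ⇒ BCC·CAD·A·D
    A ↦ D
    B ↦ CAD
    C ↦ BCC
    D ↦ A

A->D, B->CAD, C->BCC, D->A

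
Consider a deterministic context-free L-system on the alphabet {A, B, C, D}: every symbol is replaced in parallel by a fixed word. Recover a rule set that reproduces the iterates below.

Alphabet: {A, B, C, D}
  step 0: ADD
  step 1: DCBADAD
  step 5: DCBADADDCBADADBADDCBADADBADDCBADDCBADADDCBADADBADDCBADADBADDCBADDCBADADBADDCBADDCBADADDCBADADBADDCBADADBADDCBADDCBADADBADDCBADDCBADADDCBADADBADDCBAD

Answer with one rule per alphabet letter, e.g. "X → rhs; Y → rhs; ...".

A->DCB, B->AD, C->B, D->AD

  step 0 ⇒ step 1: ADD ⇒ DCB·AD·AD
    A ↦ DCB
    D ↦ AD
    B ↦ AD  (constrained at step 1)
    C ↦ B  (constrained at step 1)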